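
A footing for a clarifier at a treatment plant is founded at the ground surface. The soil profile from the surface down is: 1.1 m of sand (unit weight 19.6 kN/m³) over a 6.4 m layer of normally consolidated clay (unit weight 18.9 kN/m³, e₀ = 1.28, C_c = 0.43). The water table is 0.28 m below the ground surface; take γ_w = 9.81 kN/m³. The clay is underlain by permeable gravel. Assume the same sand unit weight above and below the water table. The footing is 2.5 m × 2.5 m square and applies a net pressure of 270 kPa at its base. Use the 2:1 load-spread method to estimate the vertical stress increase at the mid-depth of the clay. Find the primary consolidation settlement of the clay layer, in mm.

S_c ≈ 324 mm

Mid-depth of clay below the ground surface: z = 1.1 + 6.4/2 = 4.3 m.
Total vertical stress at mid-clay: σ_v = 19.6×1.1 + 18.9×3.2 = 82.04 kPa.
Pore pressure: u = 9.81×(4.3 − 0.28) = 39.436 kPa.
Initial effective stress: σ'_0 = σ_v − u = 82.04 − 39.436 = 42.604 kPa.
Stress increase at mid-clay by the 2:1 spreading method:
Δσ = qBL/((B+z)(L+z)) = 270×2.5×2.5/((2.5+4.3)(2.5+4.3)) = 36.494 kPa
Final effective stress: σ'_f = σ'_0 + Δσ = 42.604 + 36.494 = 79.098 kPa.
Normally consolidated clay, so the full stress increment lies on the virgin compression line:
S_c = C_c·H/(1+e₀)·log₁₀(σ'_f/σ'_0) = 0.43×6.4/(1+1.28)×log₁₀(79.098/42.604)
    = 1.207 × 0.26872 = 0.3243 m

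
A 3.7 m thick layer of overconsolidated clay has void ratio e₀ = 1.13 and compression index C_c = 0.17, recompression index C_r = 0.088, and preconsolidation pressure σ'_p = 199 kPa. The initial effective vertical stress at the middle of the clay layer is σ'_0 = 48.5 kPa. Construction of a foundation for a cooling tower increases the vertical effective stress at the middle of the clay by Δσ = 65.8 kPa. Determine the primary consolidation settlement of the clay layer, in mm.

S_c ≈ 56.9 mm

Final effective stress: σ'_f = 48.5 + 65.8 = 114.3 kPa.
σ'_f = 114.3 ≤ σ'_p = 199 kPa, so the clay remains overconsolidated and only the recompression index applies:
S_c = C_r·H/(1+e₀)·log₁₀(σ'_f/σ'_0) = 0.088×3.7/2.13×log₁₀(114.3/48.5)
    = 0.15286 × 0.3723 = 0.05691 m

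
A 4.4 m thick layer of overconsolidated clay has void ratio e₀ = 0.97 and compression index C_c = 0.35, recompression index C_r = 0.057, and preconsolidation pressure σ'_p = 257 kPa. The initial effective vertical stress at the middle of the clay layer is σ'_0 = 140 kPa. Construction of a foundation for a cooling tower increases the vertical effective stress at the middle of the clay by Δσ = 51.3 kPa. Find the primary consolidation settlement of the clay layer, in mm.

S_c ≈ 17.3 mm

Final effective stress: σ'_f = 140 + 51.3 = 191.3 kPa.
σ'_f = 191.3 ≤ σ'_p = 257 kPa, so the clay remains overconsolidated and only the recompression index applies:
S_c = C_r·H/(1+e₀)·log₁₀(σ'_f/σ'_0) = 0.057×4.4/1.97×log₁₀(191.3/140)
    = 0.12731 × 0.13559 = 0.01726 m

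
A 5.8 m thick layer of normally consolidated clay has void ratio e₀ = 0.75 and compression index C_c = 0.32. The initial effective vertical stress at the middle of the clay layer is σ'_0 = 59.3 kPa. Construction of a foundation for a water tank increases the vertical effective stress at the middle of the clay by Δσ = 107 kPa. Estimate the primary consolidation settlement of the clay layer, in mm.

S_c ≈ 475 mm

Final effective stress: σ'_f = σ'_0 + Δσ = 59.3 + 107 = 166.3 kPa.
Normally consolidated clay, so the full stress increment lies on the virgin compression line:
S_c = C_c·H/(1+e₀)·log₁₀(σ'_f/σ'_0) = 0.32×5.8/(1+0.75)×log₁₀(166.3/59.3)
    = 1.0606 × 0.44784 = 0.475 m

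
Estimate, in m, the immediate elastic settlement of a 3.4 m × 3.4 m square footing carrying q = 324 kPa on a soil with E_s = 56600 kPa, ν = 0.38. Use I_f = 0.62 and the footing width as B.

S_e ≈ 0.0103 m

Immediate (elastic) settlement: S_e = q·B·(1−ν²)/E_s · I_f.
S_e = 324 × 3.4 × (1 − 0.38²) / 56600 × 0.62
    = 324 × 3.4 × 0.8556 / 56600 × 0.62
    = 0.01032 m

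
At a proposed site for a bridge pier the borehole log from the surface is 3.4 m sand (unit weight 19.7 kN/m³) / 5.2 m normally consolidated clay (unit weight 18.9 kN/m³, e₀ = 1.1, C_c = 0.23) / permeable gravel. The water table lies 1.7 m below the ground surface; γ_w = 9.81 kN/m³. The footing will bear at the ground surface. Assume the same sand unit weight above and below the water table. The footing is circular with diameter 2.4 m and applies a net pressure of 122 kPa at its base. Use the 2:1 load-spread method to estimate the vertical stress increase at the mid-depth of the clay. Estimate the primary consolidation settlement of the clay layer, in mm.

Mid-depth of clay below the ground surface: z = 3.4 + 5.2/2 = 6 m.
Total vertical stress at mid-clay: σ_v = 19.7×3.4 + 18.9×2.6 = 116.12 kPa.
Pore pressure: u = 9.81×(6 − 1.7) = 42.183 kPa.
Initial effective stress: σ'_0 = σ_v − u = 116.12 − 42.183 = 73.937 kPa.
Stress increase at mid-clay by the 2:1 spreading method:
Δσ ≈ qD²/(D+z)² = 122×2.4²/(2.4+6)² = 9.9592 kPa
Final effective stress: σ'_f = σ'_0 + Δσ = 73.937 + 9.9592 = 83.896 kPa.
Normally consolidated clay, so the full stress increment lies on the virgin compression line:
S_c = C_c·H/(1+e₀)·log₁₀(σ'_f/σ'_0) = 0.23×5.2/(1+1.1)×log₁₀(83.896/73.937)
    = 0.56952 × 0.054879 = 0.03125 m

S_c ≈ 31.3 mm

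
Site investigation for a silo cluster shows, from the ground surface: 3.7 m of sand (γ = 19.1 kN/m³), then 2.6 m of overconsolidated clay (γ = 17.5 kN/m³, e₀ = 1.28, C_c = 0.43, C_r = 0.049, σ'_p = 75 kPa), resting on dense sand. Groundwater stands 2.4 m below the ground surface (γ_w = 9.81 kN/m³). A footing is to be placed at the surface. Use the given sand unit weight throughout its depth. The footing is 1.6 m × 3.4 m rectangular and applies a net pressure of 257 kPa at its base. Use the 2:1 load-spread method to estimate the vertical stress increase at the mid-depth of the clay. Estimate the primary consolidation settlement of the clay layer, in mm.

S_c ≈ 48.5 mm

Mid-depth of clay below the ground surface: z = 3.7 + 2.6/2 = 5 m.
Total vertical stress at mid-clay: σ_v = 19.1×3.7 + 17.5×1.3 = 93.42 kPa.
Pore pressure: u = 9.81×(5 − 2.4) = 25.506 kPa.
Initial effective stress: σ'_0 = σ_v − u = 93.42 − 25.506 = 67.914 kPa.
Stress increase at mid-clay by the 2:1 spreading method:
Δσ = qBL/((B+z)(L+z)) = 257×1.6×3.4/((1.6+5)(3.4+5)) = 25.218 kPa
Final effective stress: σ'_f = 67.914 + 25.218 = 93.132 kPa.
σ'_f = 93.132 > σ'_p = 75 kPa, so the stress path crosses the preconsolidation pressure — recompression up to σ'_p, then virgin compression beyond:
S_c = H/(1+e₀)·[C_r·log₁₀(σ'_p/σ'_0) + C_c·log₁₀(σ'_f/σ'_p)]
    = 2.6/2.28 × [0.049×log₁₀(75/67.914) + 0.43×log₁₀(93.132/75)]
    = 1.1404 × [0.002112 + 0.040436] = 0.04852 m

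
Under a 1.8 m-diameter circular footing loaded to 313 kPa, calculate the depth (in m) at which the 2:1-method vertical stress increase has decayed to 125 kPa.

2:1 spreading — at depth z the loaded area has grown by z in each plan dimension:
qD²/(D+z)² = Δσ_z ⇒ z = D(√(q/Δσ_z) − 1) = 1.8×(√(313/125) − 1) = 1.048 m

z ≈ 1.05 m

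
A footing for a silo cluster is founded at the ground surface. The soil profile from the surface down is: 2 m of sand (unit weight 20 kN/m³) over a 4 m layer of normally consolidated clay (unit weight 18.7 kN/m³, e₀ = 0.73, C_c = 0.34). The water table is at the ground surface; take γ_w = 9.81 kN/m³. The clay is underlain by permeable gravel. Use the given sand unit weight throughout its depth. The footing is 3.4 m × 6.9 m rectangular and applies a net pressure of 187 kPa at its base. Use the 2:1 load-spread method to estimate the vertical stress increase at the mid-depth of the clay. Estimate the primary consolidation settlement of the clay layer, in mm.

Mid-depth of clay below the ground surface: z = 2 + 4/2 = 4 m.
Total vertical stress at mid-clay: σ_v = 20×2 + 18.7×2 = 77.4 kPa.
Pore pressure: u = 9.81×(4 − 0) = 39.24 kPa.
Initial effective stress: σ'_0 = σ_v − u = 77.4 − 39.24 = 38.16 kPa.
Stress increase at mid-clay by the 2:1 spreading method:
Δσ = qBL/((B+z)(L+z)) = 187×3.4×6.9/((3.4+4)(6.9+4)) = 54.389 kPa
Final effective stress: σ'_f = σ'_0 + Δσ = 38.16 + 54.389 = 92.549 kPa.
Normally consolidated clay, so the full stress increment lies on the virgin compression line:
S_c = C_c·H/(1+e₀)·log₁₀(σ'_f/σ'_0) = 0.34×4/(1+0.73)×log₁₀(92.549/38.16)
    = 0.78613 × 0.38476 = 0.3025 m

S_c ≈ 302 mm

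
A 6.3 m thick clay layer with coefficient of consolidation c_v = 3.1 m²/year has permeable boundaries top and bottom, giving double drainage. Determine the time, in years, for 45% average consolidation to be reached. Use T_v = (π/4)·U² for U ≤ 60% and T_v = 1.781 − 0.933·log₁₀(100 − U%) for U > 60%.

t ≈ 0.509 years

Drainage path length: H_d = H/2 = 3.15 m (double drainage).
U ≤ 60%: T_v = (π/4)·U² = (π/4)×0.45² = 0.15904.
t = T_v·H_d²/c_v = 0.15904×3.15²/3.1 = 0.5091 years.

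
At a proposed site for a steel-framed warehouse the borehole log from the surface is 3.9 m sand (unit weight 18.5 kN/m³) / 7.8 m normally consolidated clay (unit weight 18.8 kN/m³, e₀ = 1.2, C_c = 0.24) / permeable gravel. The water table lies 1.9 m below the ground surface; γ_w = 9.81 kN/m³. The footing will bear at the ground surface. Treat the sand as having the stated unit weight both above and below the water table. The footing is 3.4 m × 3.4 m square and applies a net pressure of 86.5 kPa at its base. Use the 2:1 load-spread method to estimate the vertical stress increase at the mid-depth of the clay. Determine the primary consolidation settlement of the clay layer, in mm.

S_c ≈ 32.2 mm

Mid-depth of clay below the ground surface: z = 3.9 + 7.8/2 = 7.8 m.
Total vertical stress at mid-clay: σ_v = 18.5×3.9 + 18.8×3.9 = 145.47 kPa.
Pore pressure: u = 9.81×(7.8 − 1.9) = 57.879 kPa.
Initial effective stress: σ'_0 = σ_v − u = 145.47 − 57.879 = 87.591 kPa.
Stress increase at mid-clay by the 2:1 spreading method:
Δσ = qBL/((B+z)(L+z)) = 86.5×3.4×3.4/((3.4+7.8)(3.4+7.8)) = 7.9715 kPa
Final effective stress: σ'_f = σ'_0 + Δσ = 87.591 + 7.9715 = 95.562 kPa.
Normally consolidated clay, so the full stress increment lies on the virgin compression line:
S_c = C_c·H/(1+e₀)·log₁₀(σ'_f/σ'_0) = 0.24×7.8/(1+1.2)×log₁₀(95.562/87.591)
    = 0.85091 × 0.037826 = 0.03219 m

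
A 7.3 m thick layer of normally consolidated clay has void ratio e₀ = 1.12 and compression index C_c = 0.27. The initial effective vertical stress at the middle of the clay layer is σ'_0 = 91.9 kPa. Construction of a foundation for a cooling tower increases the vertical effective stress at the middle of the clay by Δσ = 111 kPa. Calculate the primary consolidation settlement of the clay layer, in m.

Final effective stress: σ'_f = σ'_0 + Δσ = 91.9 + 111 = 202.9 kPa.
Normally consolidated clay, so the full stress increment lies on the virgin compression line:
S_c = C_c·H/(1+e₀)·log₁₀(σ'_f/σ'_0) = 0.27×7.3/(1+1.12)×log₁₀(202.9/91.9)
    = 0.92972 × 0.34397 = 0.3198 m

S_c ≈ 0.32 m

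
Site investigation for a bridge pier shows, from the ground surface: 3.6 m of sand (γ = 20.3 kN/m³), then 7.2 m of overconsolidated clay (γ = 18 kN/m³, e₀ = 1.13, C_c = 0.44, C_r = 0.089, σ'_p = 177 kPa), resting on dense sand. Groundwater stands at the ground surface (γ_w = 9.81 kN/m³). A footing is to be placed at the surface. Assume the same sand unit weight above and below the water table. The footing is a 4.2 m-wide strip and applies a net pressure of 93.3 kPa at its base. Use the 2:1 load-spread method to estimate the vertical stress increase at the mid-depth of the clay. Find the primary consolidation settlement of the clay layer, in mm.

Mid-depth of clay below the ground surface: z = 3.6 + 7.2/2 = 7.2 m.
Total vertical stress at mid-clay: σ_v = 20.3×3.6 + 18×3.6 = 137.88 kPa.
Pore pressure: u = 9.81×(7.2 − 0) = 70.632 kPa.
Initial effective stress: σ'_0 = σ_v − u = 137.88 − 70.632 = 67.248 kPa.
Stress increase at mid-clay by the 2:1 spreading method:
Δσ = qB/(B+z) = 93.3×4.2/(4.2+7.2) = 34.374 kPa
Final effective stress: σ'_f = 67.248 + 34.374 = 101.62 kPa.
σ'_f = 101.62 ≤ σ'_p = 177 kPa, so the clay remains overconsolidated and only the recompression index applies:
S_c = C_r·H/(1+e₀)·log₁₀(σ'_f/σ'_0) = 0.089×7.2/2.13×log₁₀(101.62/67.248)
    = 0.30085 × 0.1793 = 0.05394 m

S_c ≈ 53.9 mm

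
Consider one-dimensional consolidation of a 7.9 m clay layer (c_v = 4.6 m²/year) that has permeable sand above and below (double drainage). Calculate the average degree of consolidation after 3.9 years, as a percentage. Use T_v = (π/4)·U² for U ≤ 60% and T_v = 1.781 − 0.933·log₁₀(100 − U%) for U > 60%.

U ≈ 95.3 %

Drainage path length: H_d = H/2 = 3.95 m (double drainage).
T_v = c_v·t/H_d² = 4.6×3.9/3.95² = 1.1498.
T_v = 1.1498 corresponds to the U > 60% branch:
U = 1 − 10^((1.781 − T_v)/0.933)/100 = 0.9525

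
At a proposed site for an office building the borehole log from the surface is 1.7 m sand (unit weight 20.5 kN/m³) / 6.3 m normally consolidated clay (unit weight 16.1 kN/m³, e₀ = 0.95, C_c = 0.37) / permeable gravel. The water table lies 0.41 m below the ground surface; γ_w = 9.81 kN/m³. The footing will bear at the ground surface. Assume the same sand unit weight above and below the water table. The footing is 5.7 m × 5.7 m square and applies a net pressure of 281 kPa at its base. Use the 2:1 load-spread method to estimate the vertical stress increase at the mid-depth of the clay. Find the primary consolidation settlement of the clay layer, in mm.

Mid-depth of clay below the ground surface: z = 1.7 + 6.3/2 = 4.85 m.
Total vertical stress at mid-clay: σ_v = 20.5×1.7 + 16.1×3.15 = 85.565 kPa.
Pore pressure: u = 9.81×(4.85 − 0.41) = 43.556 kPa.
Initial effective stress: σ'_0 = σ_v − u = 85.565 − 43.556 = 42.009 kPa.
Stress increase at mid-clay by the 2:1 spreading method:
Δσ = qBL/((B+z)(L+z)) = 281×5.7×5.7/((5.7+4.85)(5.7+4.85)) = 82.026 kPa
Final effective stress: σ'_f = σ'_0 + Δσ = 42.009 + 82.026 = 124.03 kPa.
Normally consolidated clay, so the full stress increment lies on the virgin compression line:
S_c = C_c·H/(1+e₀)·log₁₀(σ'_f/σ'_0) = 0.37×6.3/(1+0.95)×log₁₀(124.03/42.009)
    = 1.1954 × 0.47018 = 0.5621 m

S_c ≈ 562 mm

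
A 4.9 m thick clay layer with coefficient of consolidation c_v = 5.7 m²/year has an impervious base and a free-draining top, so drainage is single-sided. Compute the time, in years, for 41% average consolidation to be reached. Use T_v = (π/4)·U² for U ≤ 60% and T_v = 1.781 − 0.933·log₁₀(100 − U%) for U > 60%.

t ≈ 0.556 years

Drainage path length: H_d = H = 4.9 m (single drainage).
U ≤ 60%: T_v = (π/4)·U² = (π/4)×0.41² = 0.13203.
t = T_v·H_d²/c_v = 0.13203×4.9²/5.7 = 0.5561 years.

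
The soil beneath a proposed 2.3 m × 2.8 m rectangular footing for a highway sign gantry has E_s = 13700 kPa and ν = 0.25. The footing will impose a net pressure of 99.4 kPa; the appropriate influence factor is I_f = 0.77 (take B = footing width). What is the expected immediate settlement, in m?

Immediate (elastic) settlement: S_e = q·B·(1−ν²)/E_s · I_f.
S_e = 99.4 × 2.3 × (1 − 0.25²) / 13700 × 0.77
    = 99.4 × 2.3 × 0.9375 / 13700 × 0.77
    = 0.01205 m

S_e ≈ 0.012 m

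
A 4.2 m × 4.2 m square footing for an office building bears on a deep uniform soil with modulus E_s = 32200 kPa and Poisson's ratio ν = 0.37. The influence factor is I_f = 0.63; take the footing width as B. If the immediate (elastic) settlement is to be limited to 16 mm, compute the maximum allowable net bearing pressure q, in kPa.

S_e = q·B·(1−ν²)/E_s · I_f  ⇒  q = S_e·E_s / (B·(1−ν²)·I_f).
q = 0.016 × 32200 / (4.2 × 0.8631 × 0.63) = 225.6 kPa

q ≈ 226 kPa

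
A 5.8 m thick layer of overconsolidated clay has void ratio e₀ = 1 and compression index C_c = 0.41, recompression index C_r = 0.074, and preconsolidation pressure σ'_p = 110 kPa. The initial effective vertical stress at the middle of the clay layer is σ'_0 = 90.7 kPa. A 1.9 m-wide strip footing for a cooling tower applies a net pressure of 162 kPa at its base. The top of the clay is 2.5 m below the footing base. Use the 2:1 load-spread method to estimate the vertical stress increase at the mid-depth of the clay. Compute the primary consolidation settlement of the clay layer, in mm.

S_c ≈ 115 mm

Mid-depth of clay below the footing base: z = 2.5 + 5.8/2 = 5.4 m.
Stress increase at mid-clay by the 2:1 spreading method:
Δσ = qB/(B+z) = 162×1.9/(1.9+5.4) = 42.164 kPa
Final effective stress: σ'_f = 90.7 + 42.164 = 132.86 kPa.
σ'_f = 132.86 > σ'_p = 110 kPa, so the stress path crosses the preconsolidation pressure — recompression up to σ'_p, then virgin compression beyond:
S_c = H/(1+e₀)·[C_r·log₁₀(σ'_p/σ'_0) + C_c·log₁₀(σ'_f/σ'_p)]
    = 5.8/2 × [0.074×log₁₀(110/90.7) + 0.41×log₁₀(132.86/110)]
    = 2.9 × [0.0062001 + 0.033621] = 0.1155 m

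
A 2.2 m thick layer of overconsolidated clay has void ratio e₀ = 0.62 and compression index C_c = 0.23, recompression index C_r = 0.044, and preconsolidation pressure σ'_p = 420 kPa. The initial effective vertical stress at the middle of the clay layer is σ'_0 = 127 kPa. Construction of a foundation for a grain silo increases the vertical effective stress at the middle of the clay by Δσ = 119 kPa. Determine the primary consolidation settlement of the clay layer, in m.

Final effective stress: σ'_f = 127 + 119 = 246 kPa.
σ'_f = 246 ≤ σ'_p = 420 kPa, so the clay remains overconsolidated and only the recompression index applies:
S_c = C_r·H/(1+e₀)·log₁₀(σ'_f/σ'_0) = 0.044×2.2/1.62×log₁₀(246/127)
    = 0.059752 × 0.28713 = 0.01716 m

S_c ≈ 0.0172 m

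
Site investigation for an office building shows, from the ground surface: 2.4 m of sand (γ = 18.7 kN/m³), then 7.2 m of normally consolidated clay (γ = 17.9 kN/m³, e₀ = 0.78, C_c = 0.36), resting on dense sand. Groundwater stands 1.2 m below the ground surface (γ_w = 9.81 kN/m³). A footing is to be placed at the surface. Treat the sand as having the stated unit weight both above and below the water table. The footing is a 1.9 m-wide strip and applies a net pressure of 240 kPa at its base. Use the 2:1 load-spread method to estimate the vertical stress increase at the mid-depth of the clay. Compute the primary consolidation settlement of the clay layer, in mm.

S_c ≈ 415 mm

Mid-depth of clay below the ground surface: z = 2.4 + 7.2/2 = 6 m.
Total vertical stress at mid-clay: σ_v = 18.7×2.4 + 17.9×3.6 = 109.32 kPa.
Pore pressure: u = 9.81×(6 − 1.2) = 47.088 kPa.
Initial effective stress: σ'_0 = σ_v − u = 109.32 − 47.088 = 62.232 kPa.
Stress increase at mid-clay by the 2:1 spreading method:
Δσ = qB/(B+z) = 240×1.9/(1.9+6) = 57.722 kPa
Final effective stress: σ'_f = σ'_0 + Δσ = 62.232 + 57.722 = 119.95 kPa.
Normally consolidated clay, so the full stress increment lies on the virgin compression line:
S_c = C_c·H/(1+e₀)·log₁₀(σ'_f/σ'_0) = 0.36×7.2/(1+0.78)×log₁₀(119.95/62.232)
    = 1.4562 × 0.28499 = 0.415 m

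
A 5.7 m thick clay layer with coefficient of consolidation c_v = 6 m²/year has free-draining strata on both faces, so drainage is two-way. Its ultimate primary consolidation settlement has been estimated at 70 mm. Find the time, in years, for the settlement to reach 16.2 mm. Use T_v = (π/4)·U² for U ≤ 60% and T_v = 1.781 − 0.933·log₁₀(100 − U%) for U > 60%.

Drainage path length: H_d = H/2 = 2.85 m (double drainage).
U = S(t)/S_ult = 16.2/70 = 0.2314.
U ≤ 60%: T_v = (π/4)·U² = (π/4)×0.23143² = 0.042065.
t = T_v·H_d²/c_v = 0.042065×2.85²/6 = 0.05695 years.

t ≈ 0.0569 years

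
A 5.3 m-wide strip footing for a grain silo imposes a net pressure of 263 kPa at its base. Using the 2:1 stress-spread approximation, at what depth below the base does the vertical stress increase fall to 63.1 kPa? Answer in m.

2:1 spreading — at depth z the loaded area has grown by z in each plan dimension:
qB/(B+z) = Δσ_z ⇒ z = qB/Δσ_z − B = 263×5.3/63.1 − 5.3 = 16.79 m

z ≈ 16.8 m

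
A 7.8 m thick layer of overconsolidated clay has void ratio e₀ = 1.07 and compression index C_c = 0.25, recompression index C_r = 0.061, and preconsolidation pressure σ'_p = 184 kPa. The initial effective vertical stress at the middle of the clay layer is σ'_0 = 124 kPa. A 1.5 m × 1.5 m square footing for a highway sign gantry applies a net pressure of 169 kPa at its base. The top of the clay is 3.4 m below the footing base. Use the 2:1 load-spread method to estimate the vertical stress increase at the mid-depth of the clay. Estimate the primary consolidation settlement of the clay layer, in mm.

S_c ≈ 3.88 mm

Mid-depth of clay below the footing base: z = 3.4 + 7.8/2 = 7.3 m.
Stress increase at mid-clay by the 2:1 spreading method:
Δσ = qBL/((B+z)(L+z)) = 169×1.5×1.5/((1.5+7.3)(1.5+7.3)) = 4.9103 kPa
Final effective stress: σ'_f = 124 + 4.9103 = 128.91 kPa.
σ'_f = 128.91 ≤ σ'_p = 184 kPa, so the clay remains overconsolidated and only the recompression index applies:
S_c = C_r·H/(1+e₀)·log₁₀(σ'_f/σ'_0) = 0.061×7.8/2.07×log₁₀(128.91/124)
    = 0.22985 × 0.016865 = 0.003876 m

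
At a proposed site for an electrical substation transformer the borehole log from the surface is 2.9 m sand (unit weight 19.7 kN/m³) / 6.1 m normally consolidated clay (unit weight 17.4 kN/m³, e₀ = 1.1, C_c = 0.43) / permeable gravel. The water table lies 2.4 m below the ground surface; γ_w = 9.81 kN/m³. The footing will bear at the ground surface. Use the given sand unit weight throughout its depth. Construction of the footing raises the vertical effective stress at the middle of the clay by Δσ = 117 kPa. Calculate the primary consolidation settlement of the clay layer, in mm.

Mid-depth of clay below the ground surface: z = 2.9 + 6.1/2 = 5.95 m.
Total vertical stress at mid-clay: σ_v = 19.7×2.9 + 17.4×3.05 = 110.2 kPa.
Pore pressure: u = 9.81×(5.95 − 2.4) = 34.825 kPa.
Initial effective stress: σ'_0 = σ_v − u = 110.2 − 34.825 = 75.375 kPa.
Final effective stress: σ'_f = σ'_0 + Δσ = 75.375 + 117 = 192.38 kPa.
Normally consolidated clay, so the full stress increment lies on the virgin compression line:
S_c = C_c·H/(1+e₀)·log₁₀(σ'_f/σ'_0) = 0.43×6.1/(1+1.1)×log₁₀(192.38/75.375)
    = 1.249 × 0.40693 = 0.5083 m

S_c ≈ 508 mm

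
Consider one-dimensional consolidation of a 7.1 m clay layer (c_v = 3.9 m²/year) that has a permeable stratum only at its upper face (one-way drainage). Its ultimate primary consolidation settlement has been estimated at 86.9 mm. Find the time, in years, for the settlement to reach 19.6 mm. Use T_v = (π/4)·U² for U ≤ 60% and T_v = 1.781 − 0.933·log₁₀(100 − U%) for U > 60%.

t ≈ 0.516 years

Drainage path length: H_d = H = 7.1 m (single drainage).
U = S(t)/S_ult = 19.6/86.9 = 0.2255.
U ≤ 60%: T_v = (π/4)·U² = (π/4)×0.22555² = 0.039954.
t = T_v·H_d²/c_v = 0.039954×7.1²/3.9 = 0.5164 years.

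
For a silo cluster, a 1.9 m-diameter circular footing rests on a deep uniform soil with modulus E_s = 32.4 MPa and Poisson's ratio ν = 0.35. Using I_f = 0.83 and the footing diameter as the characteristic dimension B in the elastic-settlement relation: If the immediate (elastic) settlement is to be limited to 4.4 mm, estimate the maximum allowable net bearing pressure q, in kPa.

q ≈ 103 kPa

E_s = 32.4 MPa = 32400 kPa.
S_e = q·B·(1−ν²)/E_s · I_f  ⇒  q = S_e·E_s / (B·(1−ν²)·I_f).
q = 0.0044 × 32400 / (1.9 × 0.8775 × 0.83) = 103 kPa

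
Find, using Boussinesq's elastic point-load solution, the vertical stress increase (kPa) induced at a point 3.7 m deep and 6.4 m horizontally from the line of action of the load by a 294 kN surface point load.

Boussinesq vertical stress below a point load on an elastic half-space:
Δσ_z = 3P/(2πz²) · [1 + (r/z)²]^(−5/2)
r/z = 6.4/3.7 = 1.7297; [1+(r/z)²]^(−5/2) = 0.031407.
Δσ_z = 3×294/(2π×3.7²) × 0.031407 = 10.254 × 0.031407 = 0.322 kPa

Δσ_z ≈ 0.322 kPa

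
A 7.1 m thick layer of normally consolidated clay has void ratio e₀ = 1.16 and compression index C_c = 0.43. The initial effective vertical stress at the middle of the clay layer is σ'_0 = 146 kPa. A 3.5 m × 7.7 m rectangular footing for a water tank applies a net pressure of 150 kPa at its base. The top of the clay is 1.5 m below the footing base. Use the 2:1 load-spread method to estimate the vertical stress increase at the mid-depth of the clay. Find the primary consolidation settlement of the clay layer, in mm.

S_c ≈ 139 mm

Mid-depth of clay below the footing base: z = 1.5 + 7.1/2 = 5.05 m.
Stress increase at mid-clay by the 2:1 spreading method:
Δσ = qBL/((B+z)(L+z)) = 150×3.5×7.7/((3.5+5.05)(7.7+5.05)) = 37.083 kPa
Final effective stress: σ'_f = σ'_0 + Δσ = 146 + 37.083 = 183.08 kPa.
Normally consolidated clay, so the full stress increment lies on the virgin compression line:
S_c = C_c·H/(1+e₀)·log₁₀(σ'_f/σ'_0) = 0.43×7.1/(1+1.16)×log₁₀(183.08/146)
    = 1.4134 × 0.098288 = 0.1389 m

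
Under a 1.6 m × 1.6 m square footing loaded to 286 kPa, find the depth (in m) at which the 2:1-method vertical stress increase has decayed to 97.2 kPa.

2:1 spreading — at depth z the loaded area has grown by z in each plan dimension:
qB²/(B+z)² = Δσ_z ⇒ z = B(√(q/Δσ_z) − 1) = 1.6×(√(286/97.2) − 1) = 1.145 m

z ≈ 1.14 m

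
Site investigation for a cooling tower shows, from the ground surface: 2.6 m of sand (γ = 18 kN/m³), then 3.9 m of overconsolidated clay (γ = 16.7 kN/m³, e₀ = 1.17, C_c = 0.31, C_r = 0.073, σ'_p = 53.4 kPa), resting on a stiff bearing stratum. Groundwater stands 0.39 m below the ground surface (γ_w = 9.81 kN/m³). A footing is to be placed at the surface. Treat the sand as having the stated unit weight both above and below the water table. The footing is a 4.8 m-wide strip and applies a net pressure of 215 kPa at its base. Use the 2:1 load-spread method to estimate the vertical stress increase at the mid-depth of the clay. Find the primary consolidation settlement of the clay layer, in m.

S_c ≈ 0.267 m

Mid-depth of clay below the ground surface: z = 2.6 + 3.9/2 = 4.55 m.
Total vertical stress at mid-clay: σ_v = 18×2.6 + 16.7×1.95 = 79.365 kPa.
Pore pressure: u = 9.81×(4.55 − 0.39) = 40.81 kPa.
Initial effective stress: σ'_0 = σ_v − u = 79.365 − 40.81 = 38.555 kPa.
Stress increase at mid-clay by the 2:1 spreading method:
Δσ = qB/(B+z) = 215×4.8/(4.8+4.55) = 110.37 kPa
Final effective stress: σ'_f = 38.555 + 110.37 = 148.93 kPa.
σ'_f = 148.93 > σ'_p = 53.4 kPa, so the stress path crosses the preconsolidation pressure — recompression up to σ'_p, then virgin compression beyond:
S_c = H/(1+e₀)·[C_r·log₁₀(σ'_p/σ'_0) + C_c·log₁₀(σ'_f/σ'_p)]
    = 3.9/2.17 × [0.073×log₁₀(53.4/38.555) + 0.31×log₁₀(148.93/53.4)]
    = 1.7972 × [0.010327 + 0.13809] = 0.2667 m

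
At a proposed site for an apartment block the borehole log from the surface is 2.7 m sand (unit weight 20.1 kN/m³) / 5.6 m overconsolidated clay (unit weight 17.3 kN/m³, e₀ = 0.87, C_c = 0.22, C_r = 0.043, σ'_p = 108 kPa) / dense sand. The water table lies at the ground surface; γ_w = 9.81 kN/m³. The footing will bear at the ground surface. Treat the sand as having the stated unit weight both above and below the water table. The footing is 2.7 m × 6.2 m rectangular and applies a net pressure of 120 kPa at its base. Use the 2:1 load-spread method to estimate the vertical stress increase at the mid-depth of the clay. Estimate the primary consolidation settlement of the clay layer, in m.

Mid-depth of clay below the ground surface: z = 2.7 + 5.6/2 = 5.5 m.
Total vertical stress at mid-clay: σ_v = 20.1×2.7 + 17.3×2.8 = 102.71 kPa.
Pore pressure: u = 9.81×(5.5 − 0) = 53.955 kPa.
Initial effective stress: σ'_0 = σ_v − u = 102.71 − 53.955 = 48.755 kPa.
Stress increase at mid-clay by the 2:1 spreading method:
Δσ = qBL/((B+z)(L+z)) = 120×2.7×6.2/((2.7+5.5)(6.2+5.5)) = 20.938 kPa
Final effective stress: σ'_f = 48.755 + 20.938 = 69.693 kPa.
σ'_f = 69.693 ≤ σ'_p = 108 kPa, so the clay remains overconsolidated and only the recompression index applies:
S_c = C_r·H/(1+e₀)·log₁₀(σ'_f/σ'_0) = 0.043×5.6/1.87×log₁₀(69.693/48.755)
    = 0.12877 × 0.15517 = 0.01998 m

S_c ≈ 0.02 m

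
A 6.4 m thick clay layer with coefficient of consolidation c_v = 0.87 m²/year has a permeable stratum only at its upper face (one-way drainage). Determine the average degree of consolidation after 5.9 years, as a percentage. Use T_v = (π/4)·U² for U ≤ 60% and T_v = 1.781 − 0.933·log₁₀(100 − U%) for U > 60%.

U ≈ 39.9 %

Drainage path length: H_d = H = 6.4 m (single drainage).
T_v = c_v·t/H_d² = 0.87×5.9/6.4² = 0.12532.
T_v = 0.12532 corresponds to the U ≤ 60% branch:
U = √(4T_v/π) = 0.3995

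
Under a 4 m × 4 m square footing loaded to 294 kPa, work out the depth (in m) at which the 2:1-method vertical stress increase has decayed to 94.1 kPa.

2:1 spreading — at depth z the loaded area has grown by z in each plan dimension:
qB²/(B+z)² = Δσ_z ⇒ z = B(√(q/Δσ_z) − 1) = 4×(√(294/94.1) − 1) = 3.07 m

z ≈ 3.07 m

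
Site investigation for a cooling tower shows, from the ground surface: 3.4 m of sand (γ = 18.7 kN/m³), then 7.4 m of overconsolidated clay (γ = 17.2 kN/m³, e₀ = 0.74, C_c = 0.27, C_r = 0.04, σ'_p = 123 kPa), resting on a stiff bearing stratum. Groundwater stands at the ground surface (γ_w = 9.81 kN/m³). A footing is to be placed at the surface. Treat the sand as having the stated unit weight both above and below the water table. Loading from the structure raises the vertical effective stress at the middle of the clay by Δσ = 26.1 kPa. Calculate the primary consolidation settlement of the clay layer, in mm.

S_c ≈ 27.6 mm

Mid-depth of clay below the ground surface: z = 3.4 + 7.4/2 = 7.1 m.
Total vertical stress at mid-clay: σ_v = 18.7×3.4 + 17.2×3.7 = 127.22 kPa.
Pore pressure: u = 9.81×(7.1 − 0) = 69.651 kPa.
Initial effective stress: σ'_0 = σ_v − u = 127.22 − 69.651 = 57.569 kPa.
Final effective stress: σ'_f = 57.569 + 26.1 = 83.669 kPa.
σ'_f = 83.669 ≤ σ'_p = 123 kPa, so the clay remains overconsolidated and only the recompression index applies:
S_c = C_r·H/(1+e₀)·log₁₀(σ'_f/σ'_0) = 0.04×7.4/1.74×log₁₀(83.669/57.569)
    = 0.17012 × 0.16238 = 0.02762 m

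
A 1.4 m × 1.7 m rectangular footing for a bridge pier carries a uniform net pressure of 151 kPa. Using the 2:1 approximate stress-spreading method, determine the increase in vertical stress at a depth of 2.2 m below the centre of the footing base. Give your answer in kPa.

By the 2:1 method the load spreads at 1 horizontal : 2 vertical, so at depth z the loaded area has grown by z in each plan dimension:
Δσ = qBL/((B+z)(L+z)) = 151×1.4×1.7/((1.4+2.2)(1.7+2.2)) = 25.597 kPa

Δσ_z ≈ 25.6 kPa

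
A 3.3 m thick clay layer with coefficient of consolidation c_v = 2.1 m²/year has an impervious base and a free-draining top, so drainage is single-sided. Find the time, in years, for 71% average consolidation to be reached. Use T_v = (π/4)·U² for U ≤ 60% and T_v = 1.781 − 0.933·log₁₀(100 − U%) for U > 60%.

Drainage path length: H_d = H = 3.3 m (single drainage).
U > 60%: T_v = 1.781 − 0.933·log₁₀(100 − 71) = 0.41658.
t = T_v·H_d²/c_v = 0.41658×3.3²/2.1 = 2.16 years.

t ≈ 2.16 years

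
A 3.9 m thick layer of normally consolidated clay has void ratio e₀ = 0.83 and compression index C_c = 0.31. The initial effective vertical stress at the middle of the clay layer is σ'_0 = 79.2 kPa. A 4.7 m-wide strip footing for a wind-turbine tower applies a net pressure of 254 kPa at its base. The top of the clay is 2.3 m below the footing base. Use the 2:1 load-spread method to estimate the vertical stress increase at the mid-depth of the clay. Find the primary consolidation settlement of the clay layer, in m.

S_c ≈ 0.283 m

Mid-depth of clay below the footing base: z = 2.3 + 3.9/2 = 4.25 m.
Stress increase at mid-clay by the 2:1 spreading method:
Δσ = qB/(B+z) = 254×4.7/(4.7+4.25) = 133.39 kPa
Final effective stress: σ'_f = σ'_0 + Δσ = 79.2 + 133.39 = 212.59 kPa.
Normally consolidated clay, so the full stress increment lies on the virgin compression line:
S_c = C_c·H/(1+e₀)·log₁₀(σ'_f/σ'_0) = 0.31×3.9/(1+0.83)×log₁₀(212.59/79.2)
    = 0.66066 × 0.42882 = 0.2833 m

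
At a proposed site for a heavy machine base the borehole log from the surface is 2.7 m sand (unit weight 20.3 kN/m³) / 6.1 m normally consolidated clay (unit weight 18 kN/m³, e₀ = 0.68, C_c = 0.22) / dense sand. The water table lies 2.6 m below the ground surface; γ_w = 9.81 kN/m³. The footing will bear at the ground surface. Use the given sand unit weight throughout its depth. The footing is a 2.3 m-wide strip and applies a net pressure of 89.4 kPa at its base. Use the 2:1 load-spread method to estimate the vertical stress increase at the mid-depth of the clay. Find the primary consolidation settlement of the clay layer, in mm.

S_c ≈ 97.4 mm

Mid-depth of clay below the ground surface: z = 2.7 + 6.1/2 = 5.75 m.
Total vertical stress at mid-clay: σ_v = 20.3×2.7 + 18×3.05 = 109.71 kPa.
Pore pressure: u = 9.81×(5.75 − 2.6) = 30.902 kPa.
Initial effective stress: σ'_0 = σ_v − u = 109.71 − 30.902 = 78.808 kPa.
Stress increase at mid-clay by the 2:1 spreading method:
Δσ = qB/(B+z) = 89.4×2.3/(2.3+5.75) = 25.543 kPa
Final effective stress: σ'_f = σ'_0 + Δσ = 78.808 + 25.543 = 104.35 kPa.
Normally consolidated clay, so the full stress increment lies on the virgin compression line:
S_c = C_c·H/(1+e₀)·log₁₀(σ'_f/σ'_0) = 0.22×6.1/(1+0.68)×log₁₀(104.35/78.808)
    = 0.79881 × 0.12192 = 0.09739 m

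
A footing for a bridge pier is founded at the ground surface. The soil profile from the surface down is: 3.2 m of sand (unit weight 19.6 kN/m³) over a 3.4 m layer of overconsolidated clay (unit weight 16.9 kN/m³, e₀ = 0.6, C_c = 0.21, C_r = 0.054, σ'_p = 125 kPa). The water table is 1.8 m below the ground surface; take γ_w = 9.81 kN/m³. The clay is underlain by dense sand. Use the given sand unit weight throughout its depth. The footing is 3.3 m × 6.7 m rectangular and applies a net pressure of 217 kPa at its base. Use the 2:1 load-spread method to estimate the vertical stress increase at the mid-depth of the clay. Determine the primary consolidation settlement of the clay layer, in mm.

S_c ≈ 30 mm

Mid-depth of clay below the ground surface: z = 3.2 + 3.4/2 = 4.9 m.
Total vertical stress at mid-clay: σ_v = 19.6×3.2 + 16.9×1.7 = 91.45 kPa.
Pore pressure: u = 9.81×(4.9 − 1.8) = 30.411 kPa.
Initial effective stress: σ'_0 = σ_v − u = 91.45 − 30.411 = 61.039 kPa.
Stress increase at mid-clay by the 2:1 spreading method:
Δσ = qBL/((B+z)(L+z)) = 217×3.3×6.7/((3.3+4.9)(6.7+4.9)) = 50.44 kPa
Final effective stress: σ'_f = 61.039 + 50.44 = 111.48 kPa.
σ'_f = 111.48 ≤ σ'_p = 125 kPa, so the clay remains overconsolidated and only the recompression index applies:
S_c = C_r·H/(1+e₀)·log₁₀(σ'_f/σ'_0) = 0.054×3.4/1.6×log₁₀(111.48/61.039)
    = 0.11475 × 0.26159 = 0.03002 m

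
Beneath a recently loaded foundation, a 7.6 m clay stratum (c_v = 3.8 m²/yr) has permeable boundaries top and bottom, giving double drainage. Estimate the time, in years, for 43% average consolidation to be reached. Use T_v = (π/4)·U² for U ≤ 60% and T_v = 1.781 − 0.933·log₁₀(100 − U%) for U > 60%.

Drainage path length: H_d = H/2 = 3.8 m (double drainage).
U ≤ 60%: T_v = (π/4)·U² = (π/4)×0.43² = 0.14522.
t = T_v·H_d²/c_v = 0.14522×3.8²/3.8 = 0.5518 years.

t ≈ 0.552 years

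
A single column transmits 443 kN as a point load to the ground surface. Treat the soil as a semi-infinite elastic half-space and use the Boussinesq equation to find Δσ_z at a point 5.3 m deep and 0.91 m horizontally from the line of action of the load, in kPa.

Boussinesq vertical stress below a point load on an elastic half-space:
Δσ_z = 3P/(2πz²) · [1 + (r/z)²]^(−5/2)
r/z = 0.91/5.3 = 0.1717; [1+(r/z)²]^(−5/2) = 0.92994.
Δσ_z = 3×443/(2π×5.3²) × 0.92994 = 7.53 × 0.92994 = 7.002 kPa

Δσ_z ≈ 7 kPa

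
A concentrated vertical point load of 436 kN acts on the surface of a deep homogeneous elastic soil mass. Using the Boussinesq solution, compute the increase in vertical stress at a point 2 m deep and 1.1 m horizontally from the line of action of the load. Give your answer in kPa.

Boussinesq vertical stress below a point load on an elastic half-space:
Δσ_z = 3P/(2πz²) · [1 + (r/z)²]^(−5/2)
r/z = 1.1/2 = 0.55; [1+(r/z)²]^(−5/2) = 0.51648.
Δσ_z = 3×436/(2π×2²) × 0.51648 = 52.044 × 0.51648 = 26.88 kPa

Δσ_z ≈ 26.9 kPa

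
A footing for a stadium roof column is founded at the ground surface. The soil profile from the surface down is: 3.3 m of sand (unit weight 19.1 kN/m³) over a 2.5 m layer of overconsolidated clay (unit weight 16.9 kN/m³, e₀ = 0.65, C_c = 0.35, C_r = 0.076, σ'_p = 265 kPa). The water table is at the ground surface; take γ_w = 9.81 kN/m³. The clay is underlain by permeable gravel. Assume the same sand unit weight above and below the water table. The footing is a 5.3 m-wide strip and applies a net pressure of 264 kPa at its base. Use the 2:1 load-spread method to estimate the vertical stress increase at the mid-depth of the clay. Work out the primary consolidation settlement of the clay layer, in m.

Mid-depth of clay below the ground surface: z = 3.3 + 2.5/2 = 4.55 m.
Total vertical stress at mid-clay: σ_v = 19.1×3.3 + 16.9×1.25 = 84.155 kPa.
Pore pressure: u = 9.81×(4.55 − 0) = 44.636 kPa.
Initial effective stress: σ'_0 = σ_v − u = 84.155 − 44.636 = 39.519 kPa.
Stress increase at mid-clay by the 2:1 spreading method:
Δσ = qB/(B+z) = 264×5.3/(5.3+4.55) = 142.05 kPa
Final effective stress: σ'_f = 39.519 + 142.05 = 181.57 kPa.
σ'_f = 181.57 ≤ σ'_p = 265 kPa, so the clay remains overconsolidated and only the recompression index applies:
S_c = C_r·H/(1+e₀)·log₁₀(σ'_f/σ'_0) = 0.076×2.5/1.65×log₁₀(181.57/39.519)
    = 0.11516 × 0.66224 = 0.07626 m

S_c ≈ 0.0763 m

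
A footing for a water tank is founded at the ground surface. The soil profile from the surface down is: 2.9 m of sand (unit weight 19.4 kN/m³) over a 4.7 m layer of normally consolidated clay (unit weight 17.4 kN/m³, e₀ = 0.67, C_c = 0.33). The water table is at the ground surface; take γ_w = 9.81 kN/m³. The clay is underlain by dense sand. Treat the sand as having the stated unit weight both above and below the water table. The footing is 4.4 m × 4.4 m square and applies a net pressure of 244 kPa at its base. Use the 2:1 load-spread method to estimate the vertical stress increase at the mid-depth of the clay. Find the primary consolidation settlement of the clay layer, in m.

S_c ≈ 0.301 m

Mid-depth of clay below the ground surface: z = 2.9 + 4.7/2 = 5.25 m.
Total vertical stress at mid-clay: σ_v = 19.4×2.9 + 17.4×2.35 = 97.15 kPa.
Pore pressure: u = 9.81×(5.25 − 0) = 51.503 kPa.
Initial effective stress: σ'_0 = σ_v − u = 97.15 − 51.503 = 45.647 kPa.
Stress increase at mid-clay by the 2:1 spreading method:
Δσ = qBL/((B+z)(L+z)) = 244×4.4×4.4/((4.4+5.25)(4.4+5.25)) = 50.727 kPa
Final effective stress: σ'_f = σ'_0 + Δσ = 45.647 + 50.727 = 96.374 kPa.
Normally consolidated clay, so the full stress increment lies on the virgin compression line:
S_c = C_c·H/(1+e₀)·log₁₀(σ'_f/σ'_0) = 0.33×4.7/(1+0.67)×log₁₀(96.374/45.647)
    = 0.92874 × 0.32455 = 0.3014 m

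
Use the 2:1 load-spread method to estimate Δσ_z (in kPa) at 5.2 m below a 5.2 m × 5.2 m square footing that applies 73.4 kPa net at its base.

By the 2:1 method the load spreads at 1 horizontal : 2 vertical, so at depth z the loaded area has grown by z in each plan dimension:
Δσ = qBL/((B+z)(L+z)) = 73.4×5.2×5.2/((5.2+5.2)(5.2+5.2)) = 18.35 kPa

Δσ_z ≈ 18.4 kPa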